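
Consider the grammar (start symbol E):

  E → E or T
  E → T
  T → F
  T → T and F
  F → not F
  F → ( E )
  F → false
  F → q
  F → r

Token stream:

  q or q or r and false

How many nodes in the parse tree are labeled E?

3

[E [E [E [T [F q]]] or [T [F q]]] or [T [T [F r]] and [F false]]]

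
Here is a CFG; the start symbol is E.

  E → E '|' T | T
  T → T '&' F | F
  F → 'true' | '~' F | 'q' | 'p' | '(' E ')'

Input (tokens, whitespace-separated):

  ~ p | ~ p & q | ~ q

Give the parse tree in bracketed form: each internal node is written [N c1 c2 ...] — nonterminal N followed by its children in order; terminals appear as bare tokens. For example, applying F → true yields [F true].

[E [E [E [T [F ~ [F p]]]] | [T [T [F ~ [F p]]] & [F q]]] | [T [F ~ [F q]]]]

E
E | T
E | T | T
T | T | T
F | T | T
~ F | T | T
~ p | T | T
~ p | T & F | T
~ p | F & F | T
~ p | ~ F & F | T
~ p | ~ p & F | T
~ p | ~ p & q | T
~ p | ~ p & q | F
~ p | ~ p & q | ~ F
~ p | ~ p & q | ~ q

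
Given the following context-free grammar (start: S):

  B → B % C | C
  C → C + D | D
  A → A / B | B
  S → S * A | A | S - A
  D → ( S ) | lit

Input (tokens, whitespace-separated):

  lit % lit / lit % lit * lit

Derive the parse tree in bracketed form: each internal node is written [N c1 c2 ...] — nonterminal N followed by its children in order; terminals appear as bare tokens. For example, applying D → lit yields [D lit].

S
S * A
A * A
A / B * A
B / B * A
B % C / B * A
C % C / B * A
D % C / B * A
lit % C / B * A
lit % D / B * A
lit % lit / B * A
lit % lit / B % C * A
lit % lit / C % C * A
lit % lit / D % C * A
lit % lit / lit % C * A
lit % lit / lit % D * A
lit % lit / lit % lit * A
lit % lit / lit % lit * B
lit % lit / lit % lit * C
lit % lit / lit % lit * D
lit % lit / lit % lit * lit

[S [S [A [A [B [B [C [D lit]]] % [C [D lit]]]] / [B [B [C [D lit]]] % [C [D lit]]]]] * [A [B [C [D lit]]]]]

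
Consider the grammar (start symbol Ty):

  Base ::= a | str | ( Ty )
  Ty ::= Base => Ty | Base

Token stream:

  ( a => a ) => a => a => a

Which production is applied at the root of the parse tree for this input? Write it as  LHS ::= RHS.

Ty ::= Base => Ty

[Ty [Base ( [Ty [Base a] => [Ty [Base a]]] )] => [Ty [Base a] => [Ty [Base a] => [Ty [Base a]]]]]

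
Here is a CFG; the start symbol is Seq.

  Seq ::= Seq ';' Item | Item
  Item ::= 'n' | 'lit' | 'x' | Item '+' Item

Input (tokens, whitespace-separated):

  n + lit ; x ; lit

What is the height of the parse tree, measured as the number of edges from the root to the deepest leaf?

[Seq [Seq [Seq [Item [Item n] + [Item lit]]] ; [Item x]] ; [Item lit]]

5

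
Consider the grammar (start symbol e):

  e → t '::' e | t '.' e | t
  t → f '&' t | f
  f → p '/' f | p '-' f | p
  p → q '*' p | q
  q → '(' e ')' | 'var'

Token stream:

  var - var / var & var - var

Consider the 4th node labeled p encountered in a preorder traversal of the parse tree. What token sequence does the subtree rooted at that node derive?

[e [t [f [p [q var]] - [f [p [q var]] / [f [p [q var]]]]] & [t [f [p [q var]] - [f [p [q var]]]]]]]

var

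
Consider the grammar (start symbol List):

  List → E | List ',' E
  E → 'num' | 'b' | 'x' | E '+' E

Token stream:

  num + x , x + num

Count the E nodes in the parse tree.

[List [List [E [E num] + [E x]]] , [E [E x] + [E num]]]

6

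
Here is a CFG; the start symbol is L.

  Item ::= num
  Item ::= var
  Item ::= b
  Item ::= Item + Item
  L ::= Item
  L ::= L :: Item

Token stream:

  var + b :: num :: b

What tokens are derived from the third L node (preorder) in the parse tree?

var + b

[L [L [L [Item [Item var] + [Item b]]] :: [Item num]] :: [Item b]]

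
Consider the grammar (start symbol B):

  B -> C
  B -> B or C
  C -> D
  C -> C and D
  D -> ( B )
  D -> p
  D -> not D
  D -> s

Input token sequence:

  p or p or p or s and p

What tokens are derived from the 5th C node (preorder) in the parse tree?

s

[B [B [B [B [C [D p]]] or [C [D p]]] or [C [D p]]] or [C [C [D s]] and [D p]]]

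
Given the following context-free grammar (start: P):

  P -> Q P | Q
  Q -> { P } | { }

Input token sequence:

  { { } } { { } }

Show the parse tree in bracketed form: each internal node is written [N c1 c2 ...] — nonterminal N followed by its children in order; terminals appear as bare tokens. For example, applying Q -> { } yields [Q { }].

[P [Q { [P [Q { }]] }] [P [Q { [P [Q { }]] }]]]

P
Q P
{ P } P
{ Q } P
{ { } } P
{ { } } Q
{ { } } { P }
{ { } } { Q }
{ { } } { { } }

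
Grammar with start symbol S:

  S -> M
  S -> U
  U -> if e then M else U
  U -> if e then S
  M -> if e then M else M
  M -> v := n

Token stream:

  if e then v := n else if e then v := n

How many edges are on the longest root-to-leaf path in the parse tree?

[S [U if e then [M v := n] else [U if e then [S [M v := n]]]]]

5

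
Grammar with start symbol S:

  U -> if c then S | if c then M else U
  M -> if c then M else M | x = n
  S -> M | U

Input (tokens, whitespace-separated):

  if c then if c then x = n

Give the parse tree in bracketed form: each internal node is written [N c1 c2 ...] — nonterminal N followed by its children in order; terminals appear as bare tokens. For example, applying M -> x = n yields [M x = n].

S
U
if c then S
if c then U
if c then if c then S
if c then if c then M
if c then if c then x = n

[S [U if c then [S [U if c then [S [M x = n]]]]]]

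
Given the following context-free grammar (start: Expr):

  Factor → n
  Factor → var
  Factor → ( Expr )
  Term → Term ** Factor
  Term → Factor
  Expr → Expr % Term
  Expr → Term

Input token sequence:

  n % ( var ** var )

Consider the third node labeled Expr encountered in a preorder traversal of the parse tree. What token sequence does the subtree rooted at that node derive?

var ** var

[Expr [Expr [Term [Factor n]]] % [Term [Factor ( [Expr [Term [Term [Factor var]] ** [Factor var]]] )]]]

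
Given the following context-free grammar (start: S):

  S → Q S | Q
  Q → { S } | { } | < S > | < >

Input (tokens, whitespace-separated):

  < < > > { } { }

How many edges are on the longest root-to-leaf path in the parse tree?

4

[S [Q < [S [Q < >]] >] [S [Q { }] [S [Q { }]]]]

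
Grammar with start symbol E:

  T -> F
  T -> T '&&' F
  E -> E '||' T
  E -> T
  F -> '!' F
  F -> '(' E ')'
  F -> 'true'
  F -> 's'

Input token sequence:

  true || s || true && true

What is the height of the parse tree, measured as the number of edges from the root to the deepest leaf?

[E [E [E [T [F true]]] || [T [F s]]] || [T [T [F true]] && [F true]]]

5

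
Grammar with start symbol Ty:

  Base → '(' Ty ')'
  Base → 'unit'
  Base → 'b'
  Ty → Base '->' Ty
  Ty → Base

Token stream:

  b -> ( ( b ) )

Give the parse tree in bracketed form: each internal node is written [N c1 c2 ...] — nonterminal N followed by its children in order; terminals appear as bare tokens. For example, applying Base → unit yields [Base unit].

[Ty [Base b] -> [Ty [Base ( [Ty [Base ( [Ty [Base b]] )]] )]]]

Ty
Base -> Ty
b -> Ty
b -> Base
b -> ( Ty )
b -> ( Base )
b -> ( ( Ty ) )
b -> ( ( Base ) )
b -> ( ( b ) )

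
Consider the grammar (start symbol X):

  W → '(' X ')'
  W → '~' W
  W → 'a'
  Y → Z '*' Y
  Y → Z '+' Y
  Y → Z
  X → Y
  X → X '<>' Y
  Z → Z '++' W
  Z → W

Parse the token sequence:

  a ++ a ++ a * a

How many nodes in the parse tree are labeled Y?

2

[X [Y [Z [Z [Z [W a]] ++ [W a]] ++ [W a]] * [Y [Z [W a]]]]]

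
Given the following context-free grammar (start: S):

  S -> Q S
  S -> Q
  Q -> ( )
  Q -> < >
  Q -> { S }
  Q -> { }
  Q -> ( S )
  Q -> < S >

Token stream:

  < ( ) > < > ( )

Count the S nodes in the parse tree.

4

[S [Q < [S [Q ( )]] >] [S [Q < >] [S [Q ( )]]]]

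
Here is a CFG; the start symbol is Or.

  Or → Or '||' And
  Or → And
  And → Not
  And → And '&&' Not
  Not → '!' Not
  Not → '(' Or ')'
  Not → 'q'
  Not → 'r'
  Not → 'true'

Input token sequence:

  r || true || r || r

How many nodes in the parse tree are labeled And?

4

[Or [Or [Or [Or [And [Not r]]] || [And [Not true]]] || [And [Not r]]] || [And [Not r]]]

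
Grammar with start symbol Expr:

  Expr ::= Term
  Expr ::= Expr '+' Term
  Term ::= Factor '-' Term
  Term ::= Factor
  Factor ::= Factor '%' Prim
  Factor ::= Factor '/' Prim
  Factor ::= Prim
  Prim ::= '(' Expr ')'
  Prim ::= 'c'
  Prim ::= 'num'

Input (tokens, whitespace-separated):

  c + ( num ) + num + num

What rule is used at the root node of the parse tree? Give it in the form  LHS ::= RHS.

[Expr [Expr [Expr [Expr [Term [Factor [Prim c]]]] + [Term [Factor [Prim ( [Expr [Term [Factor [Prim num]]]] )]]]] + [Term [Factor [Prim num]]]] + [Term [Factor [Prim num]]]]

Expr ::= Expr '+' Term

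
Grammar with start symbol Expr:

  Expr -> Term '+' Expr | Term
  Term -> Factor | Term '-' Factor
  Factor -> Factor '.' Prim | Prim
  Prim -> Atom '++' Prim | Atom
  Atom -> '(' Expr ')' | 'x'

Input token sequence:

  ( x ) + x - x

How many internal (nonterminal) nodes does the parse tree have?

19

[Expr [Term [Factor [Prim [Atom ( [Expr [Term [Factor [Prim [Atom x]]]]] )]]]] + [Expr [Term [Term [Factor [Prim [Atom x]]]] - [Factor [Prim [Atom x]]]]]]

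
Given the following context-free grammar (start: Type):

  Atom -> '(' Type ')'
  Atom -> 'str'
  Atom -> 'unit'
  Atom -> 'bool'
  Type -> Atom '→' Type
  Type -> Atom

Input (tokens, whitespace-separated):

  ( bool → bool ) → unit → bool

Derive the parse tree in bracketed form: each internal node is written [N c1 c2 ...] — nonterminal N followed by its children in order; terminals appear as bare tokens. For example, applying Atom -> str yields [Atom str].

Type
Atom → Type
( Type ) → Type
( Atom → Type ) → Type
( bool → Type ) → Type
( bool → Atom ) → Type
( bool → bool ) → Type
( bool → bool ) → Atom → Type
( bool → bool ) → unit → Type
( bool → bool ) → unit → Atom
( bool → bool ) → unit → bool

[Type [Atom ( [Type [Atom bool] → [Type [Atom bool]]] )] → [Type [Atom unit] → [Type [Atom bool]]]]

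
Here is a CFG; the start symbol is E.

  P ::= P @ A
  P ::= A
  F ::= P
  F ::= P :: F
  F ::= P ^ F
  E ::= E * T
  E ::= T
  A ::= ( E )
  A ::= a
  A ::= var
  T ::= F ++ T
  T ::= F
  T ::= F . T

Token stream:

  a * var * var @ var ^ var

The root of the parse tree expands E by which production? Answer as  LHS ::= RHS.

E ::= E * T

[E [E [E [T [F [P [A a]]]]] * [T [F [P [A var]]]]] * [T [F [P [P [A var]] @ [A var]] ^ [F [P [A var]]]]]]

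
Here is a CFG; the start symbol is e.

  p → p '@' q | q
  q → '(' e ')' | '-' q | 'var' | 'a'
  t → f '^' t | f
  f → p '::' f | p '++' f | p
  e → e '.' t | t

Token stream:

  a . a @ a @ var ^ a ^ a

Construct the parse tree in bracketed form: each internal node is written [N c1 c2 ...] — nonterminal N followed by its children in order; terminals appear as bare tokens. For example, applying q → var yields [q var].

[e [e [t [f [p [q a]]]]] . [t [f [p [p [p [q a]] @ [q a]] @ [q var]]] ^ [t [f [p [q a]]] ^ [t [f [p [q a]]]]]]]

e
e . t
t . t
f . t
p . t
q . t
a . t
a . f ^ t
a . p ^ t
a . p @ q ^ t
a . p @ q @ q ^ t
a . q @ q @ q ^ t
a . a @ q @ q ^ t
a . a @ a @ q ^ t
a . a @ a @ var ^ t
a . a @ a @ var ^ f ^ t
a . a @ a @ var ^ p ^ t
a . a @ a @ var ^ q ^ t
a . a @ a @ var ^ a ^ t
a . a @ a @ var ^ a ^ f
a . a @ a @ var ^ a ^ p
a . a @ a @ var ^ a ^ q
a . a @ a @ var ^ a ^ a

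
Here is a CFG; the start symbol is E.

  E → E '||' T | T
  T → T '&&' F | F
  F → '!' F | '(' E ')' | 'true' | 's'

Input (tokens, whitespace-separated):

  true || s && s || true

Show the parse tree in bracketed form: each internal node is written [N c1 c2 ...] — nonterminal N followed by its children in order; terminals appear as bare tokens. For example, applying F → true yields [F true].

E
E || T
E || T || T
T || T || T
F || T || T
true || T || T
true || T && F || T
true || F && F || T
true || s && F || T
true || s && s || T
true || s && s || F
true || s && s || true

[E [E [E [T [F true]]] || [T [T [F s]] && [F s]]] || [T [F true]]]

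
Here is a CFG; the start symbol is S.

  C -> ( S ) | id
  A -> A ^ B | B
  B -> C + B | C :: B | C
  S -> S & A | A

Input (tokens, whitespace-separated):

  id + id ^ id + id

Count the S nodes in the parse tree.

1

[S [A [A [B [C id] + [B [C id]]]] ^ [B [C id] + [B [C id]]]]]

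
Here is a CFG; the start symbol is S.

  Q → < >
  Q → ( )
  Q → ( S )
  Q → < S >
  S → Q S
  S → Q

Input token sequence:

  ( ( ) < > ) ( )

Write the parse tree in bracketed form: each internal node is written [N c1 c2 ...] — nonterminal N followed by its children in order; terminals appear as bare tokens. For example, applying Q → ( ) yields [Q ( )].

[S [Q ( [S [Q ( )] [S [Q < >]]] )] [S [Q ( )]]]

S
Q S
( S ) S
( Q S ) S
( ( ) S ) S
( ( ) Q ) S
( ( ) < > ) S
( ( ) < > ) Q
( ( ) < > ) ( )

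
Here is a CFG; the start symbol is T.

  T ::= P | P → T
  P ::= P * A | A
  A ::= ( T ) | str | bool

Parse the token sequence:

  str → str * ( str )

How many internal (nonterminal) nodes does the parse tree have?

11

[T [P [A str]] → [T [P [P [A str]] * [A ( [T [P [A str]]] )]]]]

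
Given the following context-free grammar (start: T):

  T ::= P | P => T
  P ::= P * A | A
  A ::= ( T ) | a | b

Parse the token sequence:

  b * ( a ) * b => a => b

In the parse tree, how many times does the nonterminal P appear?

6

[T [P [P [P [A b]] * [A ( [T [P [A a]]] )]] * [A b]] => [T [P [A a]] => [T [P [A b]]]]]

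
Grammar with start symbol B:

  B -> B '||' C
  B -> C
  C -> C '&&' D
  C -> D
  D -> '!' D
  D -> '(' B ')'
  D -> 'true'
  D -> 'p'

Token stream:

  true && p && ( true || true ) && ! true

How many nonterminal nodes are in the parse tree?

16

[B [C [C [C [C [D true]] && [D p]] && [D ( [B [B [C [D true]]] || [C [D true]]] )]] && [D ! [D true]]]]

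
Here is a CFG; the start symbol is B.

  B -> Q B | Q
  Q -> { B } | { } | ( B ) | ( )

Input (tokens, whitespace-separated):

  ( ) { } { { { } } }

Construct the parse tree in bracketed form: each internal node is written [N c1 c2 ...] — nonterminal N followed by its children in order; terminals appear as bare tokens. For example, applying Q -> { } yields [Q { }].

[B [Q ( )] [B [Q { }] [B [Q { [B [Q { [B [Q { }]] }]] }]]]]

B
Q B
( ) B
( ) Q B
( ) { } B
( ) { } Q
( ) { } { B }
( ) { } { Q }
( ) { } { { B } }
( ) { } { { Q } }
( ) { } { { { } } }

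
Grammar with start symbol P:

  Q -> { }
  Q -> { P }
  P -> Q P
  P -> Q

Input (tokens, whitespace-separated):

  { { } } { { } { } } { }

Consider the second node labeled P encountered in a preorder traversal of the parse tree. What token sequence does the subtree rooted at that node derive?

[P [Q { [P [Q { }]] }] [P [Q { [P [Q { }] [P [Q { }]]] }] [P [Q { }]]]]

{ }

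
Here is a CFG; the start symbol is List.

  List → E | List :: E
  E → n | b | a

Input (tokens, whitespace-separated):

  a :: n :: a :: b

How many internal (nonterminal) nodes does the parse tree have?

[List [List [List [List [E a]] :: [E n]] :: [E a]] :: [E b]]

8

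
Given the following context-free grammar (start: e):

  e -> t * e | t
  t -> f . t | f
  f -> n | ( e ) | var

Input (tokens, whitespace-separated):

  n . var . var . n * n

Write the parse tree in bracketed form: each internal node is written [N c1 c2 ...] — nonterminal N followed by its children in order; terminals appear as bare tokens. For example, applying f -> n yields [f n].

e
t * e
f . t * e
n . t * e
n . f . t * e
n . var . t * e
n . var . f . t * e
n . var . var . t * e
n . var . var . f * e
n . var . var . n * e
n . var . var . n * t
n . var . var . n * f
n . var . var . n * n

[e [t [f n] . [t [f var] . [t [f var] . [t [f n]]]]] * [e [t [f n]]]]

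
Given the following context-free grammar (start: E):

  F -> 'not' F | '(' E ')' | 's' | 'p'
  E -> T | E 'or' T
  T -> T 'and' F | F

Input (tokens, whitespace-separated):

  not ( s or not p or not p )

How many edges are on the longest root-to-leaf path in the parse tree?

[E [T [F not [F ( [E [E [E [T [F s]]] or [T [F not [F p]]]] or [T [F not [F p]]]] )]]]]

9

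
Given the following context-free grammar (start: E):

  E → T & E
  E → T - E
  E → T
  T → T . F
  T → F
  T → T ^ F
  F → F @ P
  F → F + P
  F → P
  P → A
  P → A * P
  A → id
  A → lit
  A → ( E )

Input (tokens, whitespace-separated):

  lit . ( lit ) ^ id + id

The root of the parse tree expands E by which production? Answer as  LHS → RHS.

[E [T [T [T [F [P [A lit]]]] . [F [P [A ( [E [T [F [P [A lit]]]]] )]]]] ^ [F [F [P [A id]]] + [P [A id]]]]]

E → T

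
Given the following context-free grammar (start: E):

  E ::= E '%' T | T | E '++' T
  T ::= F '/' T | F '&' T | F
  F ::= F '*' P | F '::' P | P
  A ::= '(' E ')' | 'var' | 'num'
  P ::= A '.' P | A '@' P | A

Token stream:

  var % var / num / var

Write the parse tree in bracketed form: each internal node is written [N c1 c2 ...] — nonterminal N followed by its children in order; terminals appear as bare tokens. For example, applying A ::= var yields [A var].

[E [E [T [F [P [A var]]]]] % [T [F [P [A var]]] / [T [F [P [A num]]] / [T [F [P [A var]]]]]]]

E
E % T
T % T
F % T
P % T
A % T
var % T
var % F / T
var % P / T
var % A / T
var % var / T
var % var / F / T
var % var / P / T
var % var / A / T
var % var / num / T
var % var / num / F
var % var / num / P
var % var / num / A
var % var / num / var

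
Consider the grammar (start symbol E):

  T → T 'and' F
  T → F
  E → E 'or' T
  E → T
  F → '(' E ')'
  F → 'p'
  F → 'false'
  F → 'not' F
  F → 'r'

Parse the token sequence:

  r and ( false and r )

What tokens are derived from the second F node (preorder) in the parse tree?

( false and r )

[E [T [T [F r]] and [F ( [E [T [T [F false]] and [F r]]] )]]]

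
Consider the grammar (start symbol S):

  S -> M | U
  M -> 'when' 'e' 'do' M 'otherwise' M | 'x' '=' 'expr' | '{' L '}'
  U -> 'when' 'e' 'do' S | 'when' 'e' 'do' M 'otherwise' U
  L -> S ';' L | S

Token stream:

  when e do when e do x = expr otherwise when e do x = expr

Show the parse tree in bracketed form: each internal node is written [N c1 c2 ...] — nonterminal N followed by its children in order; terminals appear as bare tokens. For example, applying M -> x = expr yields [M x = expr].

S
U
when e do S
when e do U
when e do when e do M otherwise U
when e do when e do x = expr otherwise U
when e do when e do x = expr otherwise when e do S
when e do when e do x = expr otherwise when e do M
when e do when e do x = expr otherwise when e do x = expr

[S [U when e do [S [U when e do [M x = expr] otherwise [U when e do [S [M x = expr]]]]]]]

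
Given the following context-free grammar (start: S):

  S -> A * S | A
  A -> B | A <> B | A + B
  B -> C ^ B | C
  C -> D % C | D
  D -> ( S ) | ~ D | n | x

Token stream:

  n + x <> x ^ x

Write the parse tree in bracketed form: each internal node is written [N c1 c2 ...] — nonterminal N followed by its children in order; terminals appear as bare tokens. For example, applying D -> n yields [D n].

[S [A [A [A [B [C [D n]]]] + [B [C [D x]]]] <> [B [C [D x]] ^ [B [C [D x]]]]]]

S
A
A <> B
A + B <> B
B + B <> B
C + B <> B
D + B <> B
n + B <> B
n + C <> B
n + D <> B
n + x <> B
n + x <> C ^ B
n + x <> D ^ B
n + x <> x ^ B
n + x <> x ^ C
n + x <> x ^ D
n + x <> x ^ x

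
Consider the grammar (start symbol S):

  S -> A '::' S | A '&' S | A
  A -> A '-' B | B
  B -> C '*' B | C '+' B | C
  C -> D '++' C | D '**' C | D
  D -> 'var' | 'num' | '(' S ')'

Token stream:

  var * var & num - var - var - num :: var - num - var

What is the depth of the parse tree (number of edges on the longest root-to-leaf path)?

9

[S [A [B [C [D var]] * [B [C [D var]]]]] & [S [A [A [A [A [B [C [D num]]]] - [B [C [D var]]]] - [B [C [D var]]]] - [B [C [D num]]]] :: [S [A [A [A [B [C [D var]]]] - [B [C [D num]]]] - [B [C [D var]]]]]]]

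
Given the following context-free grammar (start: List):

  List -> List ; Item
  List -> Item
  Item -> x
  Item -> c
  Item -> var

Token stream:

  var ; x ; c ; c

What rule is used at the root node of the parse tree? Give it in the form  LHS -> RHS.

List -> List ; Item

[List [List [List [List [Item var]] ; [Item x]] ; [Item c]] ; [Item c]]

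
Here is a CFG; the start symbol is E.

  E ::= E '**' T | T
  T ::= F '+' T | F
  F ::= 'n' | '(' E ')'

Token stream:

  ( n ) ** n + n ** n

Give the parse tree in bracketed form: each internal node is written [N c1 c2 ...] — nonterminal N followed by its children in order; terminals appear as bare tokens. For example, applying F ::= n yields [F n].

E
E ** T
E ** T ** T
T ** T ** T
F ** T ** T
( E ) ** T ** T
( T ) ** T ** T
( F ) ** T ** T
( n ) ** T ** T
( n ) ** F + T ** T
( n ) ** n + T ** T
( n ) ** n + F ** T
( n ) ** n + n ** T
( n ) ** n + n ** F
( n ) ** n + n ** n

[E [E [E [T [F ( [E [T [F n]]] )]]] ** [T [F n] + [T [F n]]]] ** [T [F n]]]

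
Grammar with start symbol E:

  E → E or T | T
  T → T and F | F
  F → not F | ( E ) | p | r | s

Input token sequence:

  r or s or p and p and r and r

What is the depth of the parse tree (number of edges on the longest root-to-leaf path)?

6

[E [E [E [T [F r]]] or [T [F s]]] or [T [T [T [T [F p]] and [F p]] and [F r]] and [F r]]]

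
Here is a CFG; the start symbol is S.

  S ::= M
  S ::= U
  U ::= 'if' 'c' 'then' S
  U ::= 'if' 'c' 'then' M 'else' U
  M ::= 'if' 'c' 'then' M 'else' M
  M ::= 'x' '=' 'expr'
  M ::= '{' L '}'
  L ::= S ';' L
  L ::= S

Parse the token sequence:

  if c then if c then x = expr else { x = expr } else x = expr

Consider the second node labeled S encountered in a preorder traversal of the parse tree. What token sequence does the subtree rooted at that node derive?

[S [M if c then [M if c then [M x = expr] else [M { [L [S [M x = expr]]] }]] else [M x = expr]]]

x = expr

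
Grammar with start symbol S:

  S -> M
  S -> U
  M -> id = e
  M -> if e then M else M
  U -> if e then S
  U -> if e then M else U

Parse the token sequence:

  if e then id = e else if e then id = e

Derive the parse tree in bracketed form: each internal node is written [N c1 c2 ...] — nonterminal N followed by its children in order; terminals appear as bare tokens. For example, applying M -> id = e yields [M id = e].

[S [U if e then [M id = e] else [U if e then [S [M id = e]]]]]

S
U
if e then M else U
if e then id = e else U
if e then id = e else if e then S
if e then id = e else if e then M
if e then id = e else if e then id = e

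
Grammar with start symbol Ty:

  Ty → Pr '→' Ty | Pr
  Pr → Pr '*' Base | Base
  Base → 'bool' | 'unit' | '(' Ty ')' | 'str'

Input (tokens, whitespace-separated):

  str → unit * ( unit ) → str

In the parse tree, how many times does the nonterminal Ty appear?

4

[Ty [Pr [Base str]] → [Ty [Pr [Pr [Base unit]] * [Base ( [Ty [Pr [Base unit]]] )]] → [Ty [Pr [Base str]]]]]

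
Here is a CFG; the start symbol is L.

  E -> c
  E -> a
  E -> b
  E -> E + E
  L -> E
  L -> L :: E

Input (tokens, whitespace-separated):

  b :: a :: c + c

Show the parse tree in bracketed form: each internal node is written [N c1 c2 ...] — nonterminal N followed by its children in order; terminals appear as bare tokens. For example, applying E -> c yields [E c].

[L [L [L [E b]] :: [E a]] :: [E [E c] + [E c]]]

L
L :: E
L :: E :: E
E :: E :: E
b :: E :: E
b :: a :: E
b :: a :: E + E
b :: a :: c + E
b :: a :: c + c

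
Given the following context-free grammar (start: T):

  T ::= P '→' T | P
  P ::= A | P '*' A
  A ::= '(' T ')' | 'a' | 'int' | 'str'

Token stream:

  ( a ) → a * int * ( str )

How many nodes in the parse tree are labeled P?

6

[T [P [A ( [T [P [A a]]] )]] → [T [P [P [P [A a]] * [A int]] * [A ( [T [P [A str]]] )]]]]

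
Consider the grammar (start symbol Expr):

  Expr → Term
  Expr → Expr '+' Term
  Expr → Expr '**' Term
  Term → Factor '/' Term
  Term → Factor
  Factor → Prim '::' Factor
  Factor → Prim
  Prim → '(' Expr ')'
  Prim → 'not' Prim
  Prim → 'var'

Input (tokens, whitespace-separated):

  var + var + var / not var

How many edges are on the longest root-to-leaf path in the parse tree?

6

[Expr [Expr [Expr [Term [Factor [Prim var]]]] + [Term [Factor [Prim var]]]] + [Term [Factor [Prim var]] / [Term [Factor [Prim not [Prim var]]]]]]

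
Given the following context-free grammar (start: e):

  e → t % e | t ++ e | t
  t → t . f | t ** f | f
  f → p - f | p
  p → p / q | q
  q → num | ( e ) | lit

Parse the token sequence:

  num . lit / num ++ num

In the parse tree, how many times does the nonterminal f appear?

3

[e [t [t [f [p [q num]]]] . [f [p [p [q lit]] / [q num]]]] ++ [e [t [f [p [q num]]]]]]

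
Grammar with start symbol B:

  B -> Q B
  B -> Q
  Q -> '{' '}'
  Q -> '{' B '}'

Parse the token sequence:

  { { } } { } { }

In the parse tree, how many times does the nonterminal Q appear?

[B [Q { [B [Q { }]] }] [B [Q { }] [B [Q { }]]]]

4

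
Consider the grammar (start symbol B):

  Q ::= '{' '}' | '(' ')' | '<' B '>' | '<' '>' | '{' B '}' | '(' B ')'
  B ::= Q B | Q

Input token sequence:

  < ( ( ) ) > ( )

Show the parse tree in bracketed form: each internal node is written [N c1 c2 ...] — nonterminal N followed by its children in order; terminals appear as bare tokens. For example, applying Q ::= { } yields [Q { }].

[B [Q < [B [Q ( [B [Q ( )]] )]] >] [B [Q ( )]]]

B
Q B
< B > B
< Q > B
< ( B ) > B
< ( Q ) > B
< ( ( ) ) > B
< ( ( ) ) > Q
< ( ( ) ) > ( )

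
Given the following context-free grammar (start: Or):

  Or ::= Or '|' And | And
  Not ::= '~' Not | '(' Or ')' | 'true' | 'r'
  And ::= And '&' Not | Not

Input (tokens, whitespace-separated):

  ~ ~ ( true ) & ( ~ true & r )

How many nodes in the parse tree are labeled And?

5

[Or [And [And [Not ~ [Not ~ [Not ( [Or [And [Not true]]] )]]]] & [Not ( [Or [And [And [Not ~ [Not true]]] & [Not r]]] )]]]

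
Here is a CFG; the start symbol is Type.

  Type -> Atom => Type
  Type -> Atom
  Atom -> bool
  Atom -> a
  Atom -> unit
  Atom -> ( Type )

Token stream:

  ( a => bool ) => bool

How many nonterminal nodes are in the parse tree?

8

[Type [Atom ( [Type [Atom a] => [Type [Atom bool]]] )] => [Type [Atom bool]]]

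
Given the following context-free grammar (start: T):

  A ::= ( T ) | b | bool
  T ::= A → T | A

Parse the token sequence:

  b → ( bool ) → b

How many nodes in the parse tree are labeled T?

[T [A b] → [T [A ( [T [A bool]] )] → [T [A b]]]]

4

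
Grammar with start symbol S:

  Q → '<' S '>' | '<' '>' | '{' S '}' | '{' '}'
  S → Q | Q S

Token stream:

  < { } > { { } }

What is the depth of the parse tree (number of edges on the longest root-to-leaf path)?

5

[S [Q < [S [Q { }]] >] [S [Q { [S [Q { }]] }]]]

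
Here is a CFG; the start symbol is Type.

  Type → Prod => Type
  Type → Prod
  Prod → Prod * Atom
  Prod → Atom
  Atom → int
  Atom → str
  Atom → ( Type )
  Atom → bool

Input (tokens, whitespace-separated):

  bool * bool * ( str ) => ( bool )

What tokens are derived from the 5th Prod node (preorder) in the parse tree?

[Type [Prod [Prod [Prod [Atom bool]] * [Atom bool]] * [Atom ( [Type [Prod [Atom str]]] )]] => [Type [Prod [Atom ( [Type [Prod [Atom bool]]] )]]]]

( bool )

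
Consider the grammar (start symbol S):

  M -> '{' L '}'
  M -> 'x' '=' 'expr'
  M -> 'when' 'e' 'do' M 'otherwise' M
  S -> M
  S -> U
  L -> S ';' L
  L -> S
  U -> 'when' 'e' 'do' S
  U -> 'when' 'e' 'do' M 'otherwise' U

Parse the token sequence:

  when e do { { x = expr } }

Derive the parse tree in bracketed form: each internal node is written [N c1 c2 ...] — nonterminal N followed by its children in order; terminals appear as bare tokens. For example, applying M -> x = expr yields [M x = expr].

[S [U when e do [S [M { [L [S [M { [L [S [M x = expr]]] }]]] }]]]]

S
U
when e do S
when e do M
when e do { L }
when e do { S }
when e do { M }
when e do { { L } }
when e do { { S } }
when e do { { M } }
when e do { { x = expr } }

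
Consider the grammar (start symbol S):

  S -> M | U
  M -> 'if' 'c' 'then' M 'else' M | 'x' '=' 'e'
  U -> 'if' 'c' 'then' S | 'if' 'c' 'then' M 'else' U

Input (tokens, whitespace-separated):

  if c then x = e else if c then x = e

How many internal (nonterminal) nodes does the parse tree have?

6

[S [U if c then [M x = e] else [U if c then [S [M x = e]]]]]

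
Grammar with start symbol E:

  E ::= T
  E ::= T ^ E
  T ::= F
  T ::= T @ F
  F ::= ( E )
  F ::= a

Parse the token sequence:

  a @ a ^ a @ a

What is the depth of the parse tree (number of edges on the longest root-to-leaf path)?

[E [T [T [F a]] @ [F a]] ^ [E [T [T [F a]] @ [F a]]]]

5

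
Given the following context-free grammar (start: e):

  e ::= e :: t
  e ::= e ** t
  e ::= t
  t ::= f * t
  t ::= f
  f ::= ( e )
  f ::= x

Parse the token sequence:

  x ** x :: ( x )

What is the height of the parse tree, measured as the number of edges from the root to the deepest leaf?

[e [e [e [t [f x]]] ** [t [f x]]] :: [t [f ( [e [t [f x]]] )]]]

6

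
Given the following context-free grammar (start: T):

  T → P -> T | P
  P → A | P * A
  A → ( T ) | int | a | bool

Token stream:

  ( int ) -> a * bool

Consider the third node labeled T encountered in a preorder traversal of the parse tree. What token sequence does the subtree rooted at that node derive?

[T [P [A ( [T [P [A int]]] )]] -> [T [P [P [A a]] * [A bool]]]]

a * bool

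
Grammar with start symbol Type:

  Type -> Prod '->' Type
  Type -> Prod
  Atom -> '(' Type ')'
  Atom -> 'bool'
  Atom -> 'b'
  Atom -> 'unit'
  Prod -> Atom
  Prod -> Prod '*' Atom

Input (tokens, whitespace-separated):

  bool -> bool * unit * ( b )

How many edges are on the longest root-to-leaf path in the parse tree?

[Type [Prod [Atom bool]] -> [Type [Prod [Prod [Prod [Atom bool]] * [Atom unit]] * [Atom ( [Type [Prod [Atom b]]] )]]]]

7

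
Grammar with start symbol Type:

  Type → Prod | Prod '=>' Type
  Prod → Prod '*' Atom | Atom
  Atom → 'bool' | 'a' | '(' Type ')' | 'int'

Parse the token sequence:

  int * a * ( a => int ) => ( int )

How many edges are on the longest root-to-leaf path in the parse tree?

7

[Type [Prod [Prod [Prod [Atom int]] * [Atom a]] * [Atom ( [Type [Prod [Atom a]] => [Type [Prod [Atom int]]]] )]] => [Type [Prod [Atom ( [Type [Prod [Atom int]]] )]]]]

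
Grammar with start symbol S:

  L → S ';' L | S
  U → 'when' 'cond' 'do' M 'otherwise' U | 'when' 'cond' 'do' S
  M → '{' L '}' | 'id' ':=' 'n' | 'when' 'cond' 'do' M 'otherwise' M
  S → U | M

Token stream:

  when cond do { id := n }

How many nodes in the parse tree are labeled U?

[S [U when cond do [S [M { [L [S [M id := n]]] }]]]]

1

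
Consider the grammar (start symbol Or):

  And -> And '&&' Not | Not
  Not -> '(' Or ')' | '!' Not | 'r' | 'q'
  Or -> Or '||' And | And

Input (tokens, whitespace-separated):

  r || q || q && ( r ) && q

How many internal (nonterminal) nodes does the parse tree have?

[Or [Or [Or [And [Not r]]] || [And [Not q]]] || [And [And [And [Not q]] && [Not ( [Or [And [Not r]]] )]] && [Not q]]]

16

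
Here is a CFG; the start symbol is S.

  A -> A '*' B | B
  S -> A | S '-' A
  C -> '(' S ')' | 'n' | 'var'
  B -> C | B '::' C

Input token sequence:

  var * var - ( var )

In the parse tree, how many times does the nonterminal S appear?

3

[S [S [A [A [B [C var]]] * [B [C var]]]] - [A [B [C ( [S [A [B [C var]]]] )]]]]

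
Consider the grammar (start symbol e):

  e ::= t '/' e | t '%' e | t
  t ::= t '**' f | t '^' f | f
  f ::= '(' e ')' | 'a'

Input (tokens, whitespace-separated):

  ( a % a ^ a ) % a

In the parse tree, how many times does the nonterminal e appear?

[e [t [f ( [e [t [f a]] % [e [t [t [f a]] ^ [f a]]]] )]] % [e [t [f a]]]]

4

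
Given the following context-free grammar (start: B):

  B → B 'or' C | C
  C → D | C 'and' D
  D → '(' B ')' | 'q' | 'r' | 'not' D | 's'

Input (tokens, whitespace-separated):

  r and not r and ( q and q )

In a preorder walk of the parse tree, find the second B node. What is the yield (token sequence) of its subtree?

q and q

[B [C [C [C [D r]] and [D not [D r]]] and [D ( [B [C [C [D q]] and [D q]]] )]]]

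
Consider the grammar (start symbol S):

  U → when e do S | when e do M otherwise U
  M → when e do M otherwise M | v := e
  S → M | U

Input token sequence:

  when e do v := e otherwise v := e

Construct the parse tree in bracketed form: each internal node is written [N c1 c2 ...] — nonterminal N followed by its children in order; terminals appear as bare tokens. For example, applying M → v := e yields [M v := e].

S
M
when e do M otherwise M
when e do v := e otherwise M
when e do v := e otherwise v := e

[S [M when e do [M v := e] otherwise [M v := e]]]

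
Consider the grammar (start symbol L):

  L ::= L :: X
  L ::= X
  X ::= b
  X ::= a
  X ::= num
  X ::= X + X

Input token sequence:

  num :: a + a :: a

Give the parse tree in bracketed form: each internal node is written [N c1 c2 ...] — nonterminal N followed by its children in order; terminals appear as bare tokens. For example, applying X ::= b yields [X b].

[L [L [L [X num]] :: [X [X a] + [X a]]] :: [X a]]

L
L :: X
L :: X :: X
X :: X :: X
num :: X :: X
num :: X + X :: X
num :: a + X :: X
num :: a + a :: X
num :: a + a :: a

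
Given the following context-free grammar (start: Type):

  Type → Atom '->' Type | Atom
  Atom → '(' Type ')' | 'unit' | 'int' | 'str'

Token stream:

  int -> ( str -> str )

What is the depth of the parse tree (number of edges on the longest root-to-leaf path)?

[Type [Atom int] -> [Type [Atom ( [Type [Atom str] -> [Type [Atom str]]] )]]]

6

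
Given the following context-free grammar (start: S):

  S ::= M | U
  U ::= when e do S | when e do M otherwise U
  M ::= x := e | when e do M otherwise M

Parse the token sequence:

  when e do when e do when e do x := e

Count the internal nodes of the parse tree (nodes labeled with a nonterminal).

8

[S [U when e do [S [U when e do [S [U when e do [S [M x := e]]]]]]]]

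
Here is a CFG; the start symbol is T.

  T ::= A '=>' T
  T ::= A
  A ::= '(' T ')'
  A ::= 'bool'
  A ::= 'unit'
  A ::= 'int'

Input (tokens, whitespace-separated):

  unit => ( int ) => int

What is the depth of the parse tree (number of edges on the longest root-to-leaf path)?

5

[T [A unit] => [T [A ( [T [A int]] )] => [T [A int]]]]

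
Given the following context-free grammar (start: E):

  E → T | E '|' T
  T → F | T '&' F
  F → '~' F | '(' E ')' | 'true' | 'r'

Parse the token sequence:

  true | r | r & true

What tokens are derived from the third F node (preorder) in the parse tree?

r

[E [E [E [T [F true]]] | [T [F r]]] | [T [T [F r]] & [F true]]]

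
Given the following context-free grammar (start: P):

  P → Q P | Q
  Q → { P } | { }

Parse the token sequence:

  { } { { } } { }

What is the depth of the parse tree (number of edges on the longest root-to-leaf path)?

[P [Q { }] [P [Q { [P [Q { }]] }] [P [Q { }]]]]

5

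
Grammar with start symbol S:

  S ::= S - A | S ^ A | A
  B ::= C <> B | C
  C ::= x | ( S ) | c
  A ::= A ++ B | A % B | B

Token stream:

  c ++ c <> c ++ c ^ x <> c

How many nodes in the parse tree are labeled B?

6

[S [S [A [A [A [B [C c]]] ++ [B [C c] <> [B [C c]]]] ++ [B [C c]]]] ^ [A [B [C x] <> [B [C c]]]]]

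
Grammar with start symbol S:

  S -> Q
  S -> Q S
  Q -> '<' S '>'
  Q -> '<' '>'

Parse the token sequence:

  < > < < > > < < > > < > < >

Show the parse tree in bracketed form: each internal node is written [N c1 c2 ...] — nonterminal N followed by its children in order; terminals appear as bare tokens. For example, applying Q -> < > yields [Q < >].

S
Q S
< > S
< > Q S
< > < S > S
< > < Q > S
< > < < > > S
< > < < > > Q S
< > < < > > < S > S
< > < < > > < Q > S
< > < < > > < < > > S
< > < < > > < < > > Q S
< > < < > > < < > > < > S
< > < < > > < < > > < > Q
< > < < > > < < > > < > < >

[S [Q < >] [S [Q < [S [Q < >]] >] [S [Q < [S [Q < >]] >] [S [Q < >] [S [Q < >]]]]]]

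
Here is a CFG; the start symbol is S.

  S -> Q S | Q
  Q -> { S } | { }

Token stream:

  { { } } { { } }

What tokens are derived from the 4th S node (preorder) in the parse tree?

{ }

[S [Q { [S [Q { }]] }] [S [Q { [S [Q { }]] }]]]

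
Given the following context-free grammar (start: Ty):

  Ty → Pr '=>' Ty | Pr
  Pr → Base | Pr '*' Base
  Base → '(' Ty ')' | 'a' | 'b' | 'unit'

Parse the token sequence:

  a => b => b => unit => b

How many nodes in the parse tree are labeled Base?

[Ty [Pr [Base a]] => [Ty [Pr [Base b]] => [Ty [Pr [Base b]] => [Ty [Pr [Base unit]] => [Ty [Pr [Base b]]]]]]]

5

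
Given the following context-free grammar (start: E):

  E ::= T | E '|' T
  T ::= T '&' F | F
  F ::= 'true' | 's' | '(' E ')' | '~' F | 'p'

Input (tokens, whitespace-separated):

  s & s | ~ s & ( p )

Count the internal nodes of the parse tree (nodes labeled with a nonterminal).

14

[E [E [T [T [F s]] & [F s]]] | [T [T [F ~ [F s]]] & [F ( [E [T [F p]]] )]]]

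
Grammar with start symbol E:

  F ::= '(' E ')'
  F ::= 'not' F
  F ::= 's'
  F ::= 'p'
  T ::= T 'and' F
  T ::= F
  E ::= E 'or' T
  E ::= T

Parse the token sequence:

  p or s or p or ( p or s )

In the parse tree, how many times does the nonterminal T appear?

6

[E [E [E [E [T [F p]]] or [T [F s]]] or [T [F p]]] or [T [F ( [E [E [T [F p]]] or [T [F s]]] )]]]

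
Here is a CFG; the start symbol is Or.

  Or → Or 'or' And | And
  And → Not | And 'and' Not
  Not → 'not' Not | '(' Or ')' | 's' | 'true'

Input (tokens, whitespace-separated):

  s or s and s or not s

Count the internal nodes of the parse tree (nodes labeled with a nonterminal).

[Or [Or [Or [And [Not s]]] or [And [And [Not s]] and [Not s]]] or [And [Not not [Not s]]]]

12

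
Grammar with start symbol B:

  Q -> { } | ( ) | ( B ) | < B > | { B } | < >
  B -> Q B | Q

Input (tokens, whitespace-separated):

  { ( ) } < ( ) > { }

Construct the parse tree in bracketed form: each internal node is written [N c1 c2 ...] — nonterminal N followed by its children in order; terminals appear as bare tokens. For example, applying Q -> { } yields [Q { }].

[B [Q { [B [Q ( )]] }] [B [Q < [B [Q ( )]] >] [B [Q { }]]]]

B
Q B
{ B } B
{ Q } B
{ ( ) } B
{ ( ) } Q B
{ ( ) } < B > B
{ ( ) } < Q > B
{ ( ) } < ( ) > B
{ ( ) } < ( ) > Q
{ ( ) } < ( ) > { }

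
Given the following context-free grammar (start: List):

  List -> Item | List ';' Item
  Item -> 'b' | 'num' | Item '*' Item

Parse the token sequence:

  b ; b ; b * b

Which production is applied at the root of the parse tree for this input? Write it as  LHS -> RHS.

[List [List [List [Item b]] ; [Item b]] ; [Item [Item b] * [Item b]]]

List -> List ';' Item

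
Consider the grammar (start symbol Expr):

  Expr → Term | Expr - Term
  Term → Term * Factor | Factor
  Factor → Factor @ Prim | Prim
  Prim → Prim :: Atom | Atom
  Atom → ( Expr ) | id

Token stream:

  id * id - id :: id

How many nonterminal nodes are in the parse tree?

[Expr [Expr [Term [Term [Factor [Prim [Atom id]]]] * [Factor [Prim [Atom id]]]]] - [Term [Factor [Prim [Prim [Atom id]] :: [Atom id]]]]]

16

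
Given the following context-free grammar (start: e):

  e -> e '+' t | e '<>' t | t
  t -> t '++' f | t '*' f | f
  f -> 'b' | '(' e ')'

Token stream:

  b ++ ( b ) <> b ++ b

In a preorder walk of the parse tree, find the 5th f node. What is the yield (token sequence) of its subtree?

b

[e [e [t [t [f b]] ++ [f ( [e [t [f b]]] )]]] <> [t [t [f b]] ++ [f b]]]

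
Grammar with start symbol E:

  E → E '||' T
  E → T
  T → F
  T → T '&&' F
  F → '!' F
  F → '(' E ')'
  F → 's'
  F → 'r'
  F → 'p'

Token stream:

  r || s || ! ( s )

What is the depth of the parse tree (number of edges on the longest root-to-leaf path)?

[E [E [E [T [F r]]] || [T [F s]]] || [T [F ! [F ( [E [T [F s]]] )]]]]

7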